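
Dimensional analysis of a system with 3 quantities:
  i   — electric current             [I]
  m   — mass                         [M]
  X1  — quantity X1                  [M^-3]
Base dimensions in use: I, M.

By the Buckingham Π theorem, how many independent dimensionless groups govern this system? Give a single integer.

1

Write exponents as rows I,M / cols i,m,X1:
  I: [ 1  0  0]
  M: [ 0  1 -3]
RREF → pivots at {i,m} ⇒ r = 2
n=3, r=2 ⇒ 1 dimensionless group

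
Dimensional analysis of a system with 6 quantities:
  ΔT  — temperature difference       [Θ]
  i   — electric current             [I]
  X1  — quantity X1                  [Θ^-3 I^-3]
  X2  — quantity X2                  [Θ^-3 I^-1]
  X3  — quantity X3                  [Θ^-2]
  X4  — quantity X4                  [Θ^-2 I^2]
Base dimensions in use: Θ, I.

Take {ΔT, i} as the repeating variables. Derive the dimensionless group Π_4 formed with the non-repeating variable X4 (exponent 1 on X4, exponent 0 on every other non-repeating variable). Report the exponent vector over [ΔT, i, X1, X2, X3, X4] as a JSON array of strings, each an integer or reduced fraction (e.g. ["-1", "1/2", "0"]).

["2", "-2", "0", "0", "0", "1"]

Write exponents as rows Θ,I / cols ΔT,i,X1,X2,X3,X4:
  Θ: [ 1  0 -3 -3 -2 -2]
  I: [ 0  1 -3 -1  0  2]
RREF → pivots at {ΔT,i} ⇒ r = 2
Repeat: ΔT,i; free: X1,X2,X3,X4
RREF:
  r0: [   1    0   -3   -3   -2   -2]
  r1: [   0    1   -3   -1    0    2]
Fix exponent of X4 at 1, X1 at 0, X2 at 0, X3 at 0; solve each RREF row for its pivot's exponent:
  r0: exp(ΔT) + (-2)·1 = 0 ⇒ exp(ΔT) = 2
  r1: exp(i) + (2)·1 = 0 ⇒ exp(i) = -2
Π_4 = ΔT^2 · i^-2 · X4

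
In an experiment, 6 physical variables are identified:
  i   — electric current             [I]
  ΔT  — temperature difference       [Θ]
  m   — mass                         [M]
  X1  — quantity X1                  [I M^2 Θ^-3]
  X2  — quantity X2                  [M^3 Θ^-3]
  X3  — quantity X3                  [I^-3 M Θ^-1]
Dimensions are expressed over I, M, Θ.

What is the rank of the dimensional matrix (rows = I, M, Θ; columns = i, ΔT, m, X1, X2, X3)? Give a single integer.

Dimensional matrix (I×M×Θ by i×ΔT×m×X1×X2×X3):
  I: [ 1  0  0  1  0 -3]
  M: [ 0  0  1  2  3  1]
  Θ: [ 0  1  0 -3 -3 -1]
Echelon form has 3 nonzero rows (pivots: i,ΔT,m)

3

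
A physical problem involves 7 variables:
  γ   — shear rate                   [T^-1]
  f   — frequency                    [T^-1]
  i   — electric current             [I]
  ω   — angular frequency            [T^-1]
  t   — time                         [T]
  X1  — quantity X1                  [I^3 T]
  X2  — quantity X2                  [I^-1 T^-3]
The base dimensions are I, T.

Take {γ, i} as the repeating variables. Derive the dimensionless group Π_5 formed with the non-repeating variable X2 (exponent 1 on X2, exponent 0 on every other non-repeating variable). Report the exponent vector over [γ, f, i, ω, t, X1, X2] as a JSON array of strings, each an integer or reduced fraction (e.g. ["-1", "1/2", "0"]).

["-3", "0", "1", "0", "0", "0", "1"]

Write exponents as rows I,T / cols γ,f,i,ω,t,X1,X2:
  I: [ 0  0  1  0  0  3 -1]
  T: [-1 -1  0 -1  1  1 -3]
Echelon form has 2 nonzero rows (pivots: γ,i)
Repeat: γ,i; free: f,ω,t,X1,X2
RREF:
  r0: [   1    1    0    1   -1   -1    3]
  r1: [   0    0    1    0    0    3   -1]
Fix exponent of X2 at 1, f at 0, ω at 0, t at 0, X1 at 0; solve each RREF row for its pivot's exponent:
  r0: exp(γ) + (3)·1 = 0 ⇒ exp(γ) = -3
  r1: exp(i) + (-1)·1 = 0 ⇒ exp(i) = 1
Π_5 = γ^-3 · i · X2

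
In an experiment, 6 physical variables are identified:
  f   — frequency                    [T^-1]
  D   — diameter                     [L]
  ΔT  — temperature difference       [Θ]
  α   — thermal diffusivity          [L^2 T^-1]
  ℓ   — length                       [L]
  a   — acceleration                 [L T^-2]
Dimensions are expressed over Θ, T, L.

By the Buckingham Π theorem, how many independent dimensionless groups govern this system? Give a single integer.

Dimensional matrix (Θ×T×L by f×D×ΔT×α×ℓ×a):
  Θ: [ 0  0  1  0  0  0]
  T: [-1  0  0 -1  0 -2]
  L: [ 0  1  0  2  1  1]
Row reduction gives pivot columns f,D,ΔT; rank = 3
n=6, r=3 ⇒ 3 dimensionless groups

3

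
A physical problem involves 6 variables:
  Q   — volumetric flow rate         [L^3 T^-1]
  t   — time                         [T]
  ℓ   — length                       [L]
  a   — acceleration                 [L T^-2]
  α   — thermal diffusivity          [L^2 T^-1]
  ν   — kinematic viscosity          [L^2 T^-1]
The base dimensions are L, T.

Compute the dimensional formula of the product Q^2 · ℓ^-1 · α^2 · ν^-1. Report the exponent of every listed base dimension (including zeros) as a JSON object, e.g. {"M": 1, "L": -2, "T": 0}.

{"L": 7, "T": -3}

Exponent matrix [L,T] × [Q,t,ℓ,a,α,ν]:
  L: [ 3  0  1  1  2  2]
  T: [-1  1  0 -2 -1 -1]
  [L]: (2)·3+(-1)·1+(2)·2+(-1)·2 = 7
  [T]: (2)·-1+(-1)·0+(2)·-1+(-1)·-1 = -3
⇒ L^7 T^-3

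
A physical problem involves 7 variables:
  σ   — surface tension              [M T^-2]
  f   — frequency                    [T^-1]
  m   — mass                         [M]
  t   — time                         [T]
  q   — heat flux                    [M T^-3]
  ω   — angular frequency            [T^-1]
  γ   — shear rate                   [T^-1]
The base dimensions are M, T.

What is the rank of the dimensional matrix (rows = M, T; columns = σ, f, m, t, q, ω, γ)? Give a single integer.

Exponent matrix [M,T] × [σ,f,m,t,q,ω,γ]:
  M: [ 1  0  1  0  1  0  0]
  T: [-2 -1  0  1 -3 -1 -1]
Echelon form has 2 nonzero rows (pivots: σ,f)

2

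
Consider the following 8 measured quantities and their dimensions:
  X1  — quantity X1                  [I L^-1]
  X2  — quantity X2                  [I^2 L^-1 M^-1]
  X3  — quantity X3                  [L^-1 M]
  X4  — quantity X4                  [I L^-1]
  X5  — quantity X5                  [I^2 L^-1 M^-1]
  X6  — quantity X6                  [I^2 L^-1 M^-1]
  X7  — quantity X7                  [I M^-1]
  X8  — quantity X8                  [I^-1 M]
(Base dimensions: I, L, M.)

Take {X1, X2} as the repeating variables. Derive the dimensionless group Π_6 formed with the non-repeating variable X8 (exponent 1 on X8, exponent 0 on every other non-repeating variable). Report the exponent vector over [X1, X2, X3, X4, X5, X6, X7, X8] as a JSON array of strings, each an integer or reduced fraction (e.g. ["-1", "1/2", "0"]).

Exponent matrix [I,L,M] × [X1,X2,X3,X4,X5,X6,X7,X8]:
  I: [ 1  2  0  1  2  2  1 -1]
  L: [-1 -1 -1 -1 -1 -1  0  0]
  M: [ 0 -1  1  0 -1 -1 -1  1]
RREF → pivots at {X1,X2} ⇒ r = 2
Repeat: X1,X2; free: X3,X4,X5,X6,X7,X8
RREF:
  r0: [   1    0    2    1    0    0   -1    1]
  r1: [   0    1   -1    0    1    1    1   -1]
  r2: [   0    0    0    0    0    0    0    0]
Fix exponent of X8 at 1, X3 at 0, X4 at 0, X5 at 0, X6 at 0, X7 at 0; solve each RREF row for its pivot's exponent:
  r0: exp(X1) + (1)·1 = 0 ⇒ exp(X1) = -1
  r1: exp(X2) + (-1)·1 = 0 ⇒ exp(X2) = 1
Π_6 = X1^-1 · X2 · X8

["-1", "1", "0", "0", "0", "0", "0", "1"]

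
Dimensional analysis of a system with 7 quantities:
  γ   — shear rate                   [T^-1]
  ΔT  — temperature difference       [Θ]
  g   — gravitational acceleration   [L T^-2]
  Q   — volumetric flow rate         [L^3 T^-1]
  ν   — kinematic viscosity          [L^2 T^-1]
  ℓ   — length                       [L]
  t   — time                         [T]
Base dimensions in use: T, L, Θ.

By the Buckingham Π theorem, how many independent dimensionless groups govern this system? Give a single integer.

4

Exponent matrix [T,L,Θ] × [γ,ΔT,g,Q,ν,ℓ,t]:
  T: [-1  0 -2 -1 -1  0  1]
  L: [ 0  0  1  3  2  1  0]
  Θ: [ 0  1  0  0  0  0  0]
Echelon form has 3 nonzero rows (pivots: γ,ΔT,g)
7 vars − rank 3 = 4 Π groups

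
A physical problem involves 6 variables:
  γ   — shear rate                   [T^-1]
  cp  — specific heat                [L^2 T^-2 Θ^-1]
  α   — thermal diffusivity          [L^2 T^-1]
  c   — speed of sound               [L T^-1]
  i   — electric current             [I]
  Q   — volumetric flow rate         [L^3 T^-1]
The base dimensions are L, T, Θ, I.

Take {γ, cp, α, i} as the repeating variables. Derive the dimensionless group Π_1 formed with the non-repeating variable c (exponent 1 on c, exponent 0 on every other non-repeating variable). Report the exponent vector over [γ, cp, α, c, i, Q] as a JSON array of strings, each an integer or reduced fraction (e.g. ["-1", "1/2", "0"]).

["-1/2", "0", "-1/2", "1", "0", "0"]

Dimensional matrix (L×T×Θ×I by γ×cp×α×c×i×Q):
  L: [ 0  2  2  1  0  3]
  T: [-1 -2 -1 -1  0 -1]
  Θ: [ 0 -1  0  0  0  0]
  I: [ 0  0  0  0  1  0]
Row reduction gives pivot columns γ,cp,α,i; rank = 4
Repeat: γ,cp,α,i; free: c,Q
RREF:
  r0: [   1    0    0  1/2    0 -1/2]
  r1: [   0    1    0    0    0    0]
  r2: [   0    0    1  1/2    0  3/2]
  r3: [   0    0    0    0    1    0]
Fix exponent of c at 1, Q at 0; solve each RREF row for its pivot's exponent:
  r0: exp(γ) + (1/2)·1 = 0 ⇒ exp(γ) = -1/2
  r1: exp(cp) + (0)·1 = 0 ⇒ exp(cp) = 0
  r2: exp(α) + (1/2)·1 = 0 ⇒ exp(α) = -1/2
  r3: exp(i) + (0)·1 = 0 ⇒ exp(i) = 0
Π_1 = γ^(-1/2) · α^(-1/2) · c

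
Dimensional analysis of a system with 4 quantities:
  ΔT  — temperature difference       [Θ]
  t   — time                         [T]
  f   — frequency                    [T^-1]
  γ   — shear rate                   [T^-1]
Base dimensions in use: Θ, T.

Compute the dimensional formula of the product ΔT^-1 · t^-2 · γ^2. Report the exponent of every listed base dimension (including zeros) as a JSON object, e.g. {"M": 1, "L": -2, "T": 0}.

{"Θ": -1, "T": -4}

Exponent matrix [Θ,T] × [ΔT,t,f,γ]:
  Θ: [ 1  0  0  0]
  T: [ 0  1 -1 -1]
  [Θ]: (-1)·1+(-2)·0+(2)·0 = -1
  [T]: (-1)·0+(-2)·1+(2)·-1 = -4
⇒ Θ^-1 T^-4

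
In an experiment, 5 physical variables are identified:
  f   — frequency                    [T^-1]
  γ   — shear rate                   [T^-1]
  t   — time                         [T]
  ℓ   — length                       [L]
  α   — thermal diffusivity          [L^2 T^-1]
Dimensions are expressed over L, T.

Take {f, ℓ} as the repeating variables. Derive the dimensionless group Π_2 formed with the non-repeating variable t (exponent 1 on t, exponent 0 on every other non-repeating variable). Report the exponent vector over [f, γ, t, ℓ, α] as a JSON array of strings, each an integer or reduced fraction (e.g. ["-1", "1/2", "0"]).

["1", "0", "1", "0", "0"]

Write exponents as rows L,T / cols f,γ,t,ℓ,α:
  L: [ 0  0  0  1  2]
  T: [-1 -1  1  0 -1]
Row reduction gives pivot columns f,ℓ; rank = 2
Pivot set = {f,ℓ}, free = {γ,t,α}
RREF:
  r0: [   1    1   -1    0    1]
  r1: [   0    0    0    1    2]
Fix exponent of t at 1, γ at 0, α at 0; solve each RREF row for its pivot's exponent:
  r0: exp(f) + (-1)·1 = 0 ⇒ exp(f) = 1
  r1: exp(ℓ) + (0)·1 = 0 ⇒ exp(ℓ) = 0
Π_2 = f · t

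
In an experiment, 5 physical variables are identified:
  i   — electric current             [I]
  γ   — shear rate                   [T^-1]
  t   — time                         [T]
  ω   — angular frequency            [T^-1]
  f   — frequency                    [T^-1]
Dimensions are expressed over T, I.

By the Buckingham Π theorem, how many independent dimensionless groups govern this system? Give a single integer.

3

Exponent matrix [T,I] × [i,γ,t,ω,f]:
  T: [ 0 -1  1 -1 -1]
  I: [ 1  0  0  0  0]
Echelon form has 2 nonzero rows (pivots: i,γ)
5 vars − rank 2 = 3 Π groups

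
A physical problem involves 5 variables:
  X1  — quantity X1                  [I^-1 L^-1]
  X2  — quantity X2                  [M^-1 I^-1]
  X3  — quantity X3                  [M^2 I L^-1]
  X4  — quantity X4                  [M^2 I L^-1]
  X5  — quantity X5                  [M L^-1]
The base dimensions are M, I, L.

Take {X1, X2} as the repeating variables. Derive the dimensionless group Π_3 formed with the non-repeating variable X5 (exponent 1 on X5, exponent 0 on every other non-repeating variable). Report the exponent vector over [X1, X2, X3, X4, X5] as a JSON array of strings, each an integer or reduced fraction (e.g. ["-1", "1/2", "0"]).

Dimensional matrix (M×I×L by X1×X2×X3×X4×X5):
  M: [ 0 -1  2  2  1]
  I: [-1 -1  1  1  0]
  L: [-1  0 -1 -1 -1]
Echelon form has 2 nonzero rows (pivots: X1,X2)
Pivot set = {X1,X2}, free = {X3,X4,X5}
RREF:
  r0: [   1    0    1    1    1]
  r1: [   0    1   -2   -2   -1]
  r2: [   0    0    0    0    0]
Fix exponent of X5 at 1, X3 at 0, X4 at 0; solve each RREF row for its pivot's exponent:
  r0: exp(X1) + (1)·1 = 0 ⇒ exp(X1) = -1
  r1: exp(X2) + (-1)·1 = 0 ⇒ exp(X2) = 1
Π_3 = X1^-1 · X2 · X5

["-1", "1", "0", "0", "1"]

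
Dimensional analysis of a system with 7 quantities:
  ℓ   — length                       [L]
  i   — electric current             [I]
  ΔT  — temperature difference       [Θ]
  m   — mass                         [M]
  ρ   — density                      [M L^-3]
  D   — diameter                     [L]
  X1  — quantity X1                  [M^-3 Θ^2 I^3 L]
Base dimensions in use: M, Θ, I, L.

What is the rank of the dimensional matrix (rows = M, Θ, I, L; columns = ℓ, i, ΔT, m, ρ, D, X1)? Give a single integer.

4

Dimensional matrix (M×Θ×I×L by ℓ×i×ΔT×m×ρ×D×X1):
  M: [ 0  0  0  1  1  0 -3]
  Θ: [ 0  0  1  0  0  0  2]
  I: [ 0  1  0  0  0  0  3]
  L: [ 1  0  0  0 -3  1  1]
RREF → pivots at {ℓ,i,ΔT,m} ⇒ r = 4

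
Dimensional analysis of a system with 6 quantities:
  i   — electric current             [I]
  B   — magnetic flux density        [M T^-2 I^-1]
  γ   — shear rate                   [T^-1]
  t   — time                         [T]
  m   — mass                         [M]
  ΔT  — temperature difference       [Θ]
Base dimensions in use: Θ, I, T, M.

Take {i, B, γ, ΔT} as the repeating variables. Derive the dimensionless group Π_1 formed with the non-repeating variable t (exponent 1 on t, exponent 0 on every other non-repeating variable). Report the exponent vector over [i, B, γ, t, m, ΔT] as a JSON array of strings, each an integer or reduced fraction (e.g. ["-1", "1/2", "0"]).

["0", "0", "1", "1", "0", "0"]

Write exponents as rows Θ,I,T,M / cols i,B,γ,t,m,ΔT:
  Θ: [ 0  0  0  0  0  1]
  I: [ 1 -1  0  0  0  0]
  T: [ 0 -2 -1  1  0  0]
  M: [ 0  1  0  0  1  0]
RREF → pivots at {i,B,γ,ΔT} ⇒ r = 4
Pivot set = {i,B,γ,ΔT}, free = {t,m}
RREF:
  r0: [   1    0    0    0    1    0]
  r1: [   0    1    0    0    1    0]
  r2: [   0    0    1   -1   -2    0]
  r3: [   0    0    0    0    0    1]
Fix exponent of t at 1, m at 0; solve each RREF row for its pivot's exponent:
  r0: exp(i) + (0)·1 = 0 ⇒ exp(i) = 0
  r1: exp(B) + (0)·1 = 0 ⇒ exp(B) = 0
  r2: exp(γ) + (-1)·1 = 0 ⇒ exp(γ) = 1
  r3: exp(ΔT) + (0)·1 = 0 ⇒ exp(ΔT) = 0
Π_1 = γ · t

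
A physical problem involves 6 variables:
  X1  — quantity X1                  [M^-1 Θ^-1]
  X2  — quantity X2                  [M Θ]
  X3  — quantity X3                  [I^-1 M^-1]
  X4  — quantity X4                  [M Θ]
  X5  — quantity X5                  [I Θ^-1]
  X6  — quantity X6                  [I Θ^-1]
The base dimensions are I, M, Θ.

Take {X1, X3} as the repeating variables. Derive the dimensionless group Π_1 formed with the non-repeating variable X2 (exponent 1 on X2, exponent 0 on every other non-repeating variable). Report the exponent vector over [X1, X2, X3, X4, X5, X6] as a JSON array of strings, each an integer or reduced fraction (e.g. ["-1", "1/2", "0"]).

["1", "1", "0", "0", "0", "0"]

Dimensional matrix (I×M×Θ by X1×X2×X3×X4×X5×X6):
  I: [ 0  0 -1  0  1  1]
  M: [-1  1 -1  1  0  0]
  Θ: [-1  1  0  1 -1 -1]
Row reduction gives pivot columns X1,X3; rank = 2
Repeat: X1,X3; free: X2,X4,X5,X6
RREF:
  r0: [   1   -1    0   -1    1    1]
  r1: [   0    0    1    0   -1   -1]
  r2: [   0    0    0    0    0    0]
Fix exponent of X2 at 1, X4 at 0, X5 at 0, X6 at 0; solve each RREF row for its pivot's exponent:
  r0: exp(X1) + (-1)·1 = 0 ⇒ exp(X1) = 1
  r1: exp(X3) + (0)·1 = 0 ⇒ exp(X3) = 0
Π_1 = X1 · X2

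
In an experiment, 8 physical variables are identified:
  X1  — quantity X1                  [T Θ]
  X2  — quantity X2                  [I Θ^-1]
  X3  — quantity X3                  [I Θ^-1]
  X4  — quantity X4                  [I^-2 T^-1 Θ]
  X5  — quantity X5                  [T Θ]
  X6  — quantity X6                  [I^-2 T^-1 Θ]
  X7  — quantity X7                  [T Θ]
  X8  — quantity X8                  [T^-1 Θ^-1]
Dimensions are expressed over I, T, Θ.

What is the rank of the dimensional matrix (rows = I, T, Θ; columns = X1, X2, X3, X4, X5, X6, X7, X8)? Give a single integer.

2

Write exponents as rows I,T,Θ / cols X1,X2,X3,X4,X5,X6,X7,X8:
  I: [ 0  1  1 -2  0 -2  0  0]
  T: [ 1  0  0 -1  1 -1  1 -1]
  Θ: [ 1 -1 -1  1  1  1  1 -1]
Echelon form has 2 nonzero rows (pivots: X1,X2)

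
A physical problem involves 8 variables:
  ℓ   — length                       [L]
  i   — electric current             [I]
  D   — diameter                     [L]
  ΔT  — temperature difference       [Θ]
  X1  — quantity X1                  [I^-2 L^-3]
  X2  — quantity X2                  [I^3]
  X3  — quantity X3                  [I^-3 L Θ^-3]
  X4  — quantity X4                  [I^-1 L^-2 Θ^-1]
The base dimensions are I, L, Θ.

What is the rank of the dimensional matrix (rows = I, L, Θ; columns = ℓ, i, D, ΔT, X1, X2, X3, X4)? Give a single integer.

Exponent matrix [I,L,Θ] × [ℓ,i,D,ΔT,X1,X2,X3,X4]:
  I: [ 0  1  0  0 -2  3 -3 -1]
  L: [ 1  0  1  0 -3  0  1 -2]
  Θ: [ 0  0  0  1  0  0 -3 -1]
Echelon form has 3 nonzero rows (pivots: ℓ,i,ΔT)

3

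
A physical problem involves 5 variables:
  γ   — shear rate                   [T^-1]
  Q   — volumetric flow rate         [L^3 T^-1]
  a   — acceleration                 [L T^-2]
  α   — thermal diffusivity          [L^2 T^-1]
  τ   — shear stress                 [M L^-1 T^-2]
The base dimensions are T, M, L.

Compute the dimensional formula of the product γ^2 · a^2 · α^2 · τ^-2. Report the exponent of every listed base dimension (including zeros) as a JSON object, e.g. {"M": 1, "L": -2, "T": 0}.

Dimensional matrix (T×M×L by γ×Q×a×α×τ):
  T: [-1 -1 -2 -1 -2]
  M: [ 0  0  0  0  1]
  L: [ 0  3  1  2 -1]
  [T]: (2)·-1+(2)·-2+(2)·-1+(-2)·-2 = -4
  [M]: (2)·0+(2)·0+(2)·0+(-2)·1 = -2
  [L]: (2)·0+(2)·1+(2)·2+(-2)·-1 = 8
⇒ T^-4 M^-2 L^8

{"T": -4, "M": -2, "L": 8}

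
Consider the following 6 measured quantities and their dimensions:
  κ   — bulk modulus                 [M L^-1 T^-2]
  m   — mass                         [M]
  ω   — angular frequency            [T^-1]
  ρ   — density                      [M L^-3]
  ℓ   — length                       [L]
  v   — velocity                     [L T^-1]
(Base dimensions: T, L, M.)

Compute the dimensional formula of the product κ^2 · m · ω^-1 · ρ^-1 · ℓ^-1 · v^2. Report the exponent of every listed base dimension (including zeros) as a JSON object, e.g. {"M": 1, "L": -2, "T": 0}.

Write exponents as rows T,L,M / cols κ,m,ω,ρ,ℓ,v:
  T: [-2  0 -1  0  0 -1]
  L: [-1  0  0 -3  1  1]
  M: [ 1  1  0  1  0  0]
  [T]: (2)·-2+(1)·0+(-1)·-1+(-1)·0+(-1)·0+(2)·-1 = -5
  [L]: (2)·-1+(1)·0+(-1)·0+(-1)·-3+(-1)·1+(2)·1 = 2
  [M]: (2)·1+(1)·1+(-1)·0+(-1)·1+(-1)·0+(2)·0 = 2
⇒ T^-5 L^2 M^2

{"T": -5, "L": 2, "M": 2}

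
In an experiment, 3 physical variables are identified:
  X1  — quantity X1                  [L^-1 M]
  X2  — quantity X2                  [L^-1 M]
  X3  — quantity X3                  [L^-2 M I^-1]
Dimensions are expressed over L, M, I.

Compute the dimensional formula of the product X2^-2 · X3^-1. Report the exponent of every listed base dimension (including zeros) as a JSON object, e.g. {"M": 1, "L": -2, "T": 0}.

Dimensional matrix (L×M×I by X1×X2×X3):
  L: [-1 -1 -2]
  M: [ 1  1  1]
  I: [ 0  0 -1]
  [L]: (-2)·-1+(-1)·-2 = 4
  [M]: (-2)·1+(-1)·1 = -3
  [I]: (-2)·0+(-1)·-1 = 1
⇒ L^4 M^-3 I

{"L": 4, "M": -3, "I": 1}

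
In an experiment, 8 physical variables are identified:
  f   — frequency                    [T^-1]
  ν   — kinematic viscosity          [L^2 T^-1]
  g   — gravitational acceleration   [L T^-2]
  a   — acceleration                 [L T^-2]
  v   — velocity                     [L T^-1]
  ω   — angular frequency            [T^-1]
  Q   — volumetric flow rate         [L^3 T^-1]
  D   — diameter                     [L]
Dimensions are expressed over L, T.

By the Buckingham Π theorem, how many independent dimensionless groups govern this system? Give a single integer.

Exponent matrix [L,T] × [f,ν,g,a,v,ω,Q,D]:
  L: [ 0  2  1  1  1  0  3  1]
  T: [-1 -1 -2 -2 -1 -1 -1  0]
Row reduction gives pivot columns f,ν; rank = 2
Π count = n − r = 8 − 2 = 6

6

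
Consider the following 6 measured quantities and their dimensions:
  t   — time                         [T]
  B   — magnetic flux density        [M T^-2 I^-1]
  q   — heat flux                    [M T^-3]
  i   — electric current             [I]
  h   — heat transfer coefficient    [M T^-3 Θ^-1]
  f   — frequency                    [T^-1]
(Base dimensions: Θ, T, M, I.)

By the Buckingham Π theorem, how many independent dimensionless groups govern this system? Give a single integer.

Dimensional matrix (Θ×T×M×I by t×B×q×i×h×f):
  Θ: [ 0  0  0  0 -1  0]
  T: [ 1 -2 -3  0 -3 -1]
  M: [ 0  1  1  0  1  0]
  I: [ 0 -1  0  1  0  0]
Row reduction gives pivot columns t,B,q,h; rank = 4
6 vars − rank 4 = 2 Π groups

2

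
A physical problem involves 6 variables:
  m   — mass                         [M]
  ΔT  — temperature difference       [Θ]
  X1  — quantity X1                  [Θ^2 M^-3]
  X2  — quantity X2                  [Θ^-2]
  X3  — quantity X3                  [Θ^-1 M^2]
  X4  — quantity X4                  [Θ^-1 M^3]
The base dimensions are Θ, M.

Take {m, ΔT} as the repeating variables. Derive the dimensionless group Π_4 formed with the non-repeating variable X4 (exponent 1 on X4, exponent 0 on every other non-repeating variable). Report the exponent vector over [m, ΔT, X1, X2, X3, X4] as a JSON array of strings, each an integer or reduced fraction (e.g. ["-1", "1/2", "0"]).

["-3", "1", "0", "0", "0", "1"]

Write exponents as rows Θ,M / cols m,ΔT,X1,X2,X3,X4:
  Θ: [ 0  1  2 -2 -1 -1]
  M: [ 1  0 -3  0  2  3]
Echelon form has 2 nonzero rows (pivots: m,ΔT)
Repeat: m,ΔT; free: X1,X2,X3,X4
RREF:
  r0: [   1    0   -3    0    2    3]
  r1: [   0    1    2   -2   -1   -1]
Fix exponent of X4 at 1, X1 at 0, X2 at 0, X3 at 0; solve each RREF row for its pivot's exponent:
  r0: exp(m) + (3)·1 = 0 ⇒ exp(m) = -3
  r1: exp(ΔT) + (-1)·1 = 0 ⇒ exp(ΔT) = 1
Π_4 = m^-3 · ΔT · X4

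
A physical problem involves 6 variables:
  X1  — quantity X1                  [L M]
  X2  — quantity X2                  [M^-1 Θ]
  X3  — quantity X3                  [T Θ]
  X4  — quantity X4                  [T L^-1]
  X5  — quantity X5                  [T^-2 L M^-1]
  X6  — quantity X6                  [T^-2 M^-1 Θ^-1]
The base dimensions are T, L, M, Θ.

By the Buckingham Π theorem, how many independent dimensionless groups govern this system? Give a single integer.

Dimensional matrix (T×L×M×Θ by X1×X2×X3×X4×X5×X6):
  T: [ 0  0  1  1 -2 -2]
  L: [ 1  0  0 -1  1  0]
  M: [ 1 -1  0  0 -1 -1]
  Θ: [ 0  1  1  0  0 -1]
RREF → pivots at {X1,X2,X3} ⇒ r = 3
n=6, r=3 ⇒ 3 dimensionless groups

3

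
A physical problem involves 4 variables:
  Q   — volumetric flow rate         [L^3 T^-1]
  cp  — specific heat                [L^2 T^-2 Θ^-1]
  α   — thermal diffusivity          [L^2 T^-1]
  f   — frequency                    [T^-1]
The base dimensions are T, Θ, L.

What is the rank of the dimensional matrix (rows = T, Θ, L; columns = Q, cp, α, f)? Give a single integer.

Exponent matrix [T,Θ,L] × [Q,cp,α,f]:
  T: [-1 -2 -1 -1]
  Θ: [ 0 -1  0  0]
  L: [ 3  2  2  0]
Row reduction gives pivot columns Q,cp,α; rank = 3

3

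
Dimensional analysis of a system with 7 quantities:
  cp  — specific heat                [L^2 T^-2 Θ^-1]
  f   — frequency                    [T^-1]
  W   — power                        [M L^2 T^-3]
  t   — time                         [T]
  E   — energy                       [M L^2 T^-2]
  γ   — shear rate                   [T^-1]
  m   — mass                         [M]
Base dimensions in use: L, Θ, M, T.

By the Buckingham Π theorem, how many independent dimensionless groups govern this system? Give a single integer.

Write exponents as rows L,Θ,M,T / cols cp,f,W,t,E,γ,m:
  L: [ 2  0  2  0  2  0  0]
  Θ: [-1  0  0  0  0  0  0]
  M: [ 0  0  1  0  1  0  1]
  T: [-2 -1 -3  1 -2 -1  0]
Row reduction gives pivot columns cp,f,W,m; rank = 4
Π count = n − r = 7 − 4 = 3

3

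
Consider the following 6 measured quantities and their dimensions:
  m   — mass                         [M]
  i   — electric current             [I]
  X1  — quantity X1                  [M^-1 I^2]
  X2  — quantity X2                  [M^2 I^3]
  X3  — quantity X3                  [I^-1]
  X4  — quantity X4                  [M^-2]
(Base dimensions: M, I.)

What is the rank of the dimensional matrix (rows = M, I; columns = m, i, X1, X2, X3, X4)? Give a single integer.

Exponent matrix [M,I] × [m,i,X1,X2,X3,X4]:
  M: [ 1  0 -1  2  0 -2]
  I: [ 0  1  2  3 -1  0]
RREF → pivots at {m,i} ⇒ r = 2

2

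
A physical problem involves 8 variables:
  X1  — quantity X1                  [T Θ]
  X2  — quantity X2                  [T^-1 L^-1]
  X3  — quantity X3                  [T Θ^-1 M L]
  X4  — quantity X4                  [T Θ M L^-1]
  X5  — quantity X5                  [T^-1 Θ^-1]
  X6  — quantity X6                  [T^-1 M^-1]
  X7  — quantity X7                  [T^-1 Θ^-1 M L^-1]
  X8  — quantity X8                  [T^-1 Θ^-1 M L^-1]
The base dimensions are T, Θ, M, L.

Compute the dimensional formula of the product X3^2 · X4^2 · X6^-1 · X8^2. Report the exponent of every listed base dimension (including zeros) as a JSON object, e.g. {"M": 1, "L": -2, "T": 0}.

Exponent matrix [T,Θ,M,L] × [X1,X2,X3,X4,X5,X6,X7,X8]:
  T: [ 1 -1  1  1 -1 -1 -1 -1]
  Θ: [ 1  0 -1  1 -1  0 -1 -1]
  M: [ 0  0  1  1  0 -1  1  1]
  L: [ 0 -1  1 -1  0  0 -1 -1]
  [T]: (2)·1+(2)·1+(-1)·-1+(2)·-1 = 3
  [Θ]: (2)·-1+(2)·1+(-1)·0+(2)·-1 = -2
  [M]: (2)·1+(2)·1+(-1)·-1+(2)·1 = 7
  [L]: (2)·1+(2)·-1+(-1)·0+(2)·-1 = -2
⇒ T^3 Θ^-2 M^7 L^-2

{"T": 3, "Θ": -2, "M": 7, "L": -2}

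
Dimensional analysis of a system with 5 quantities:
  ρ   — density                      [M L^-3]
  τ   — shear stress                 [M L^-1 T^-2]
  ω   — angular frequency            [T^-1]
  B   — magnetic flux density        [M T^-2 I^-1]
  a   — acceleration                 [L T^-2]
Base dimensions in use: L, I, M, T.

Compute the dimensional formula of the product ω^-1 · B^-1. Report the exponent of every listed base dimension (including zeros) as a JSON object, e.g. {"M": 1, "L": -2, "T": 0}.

Write exponents as rows L,I,M,T / cols ρ,τ,ω,B,a:
  L: [-3 -1  0  0  1]
  I: [ 0  0  0 -1  0]
  M: [ 1  1  0  1  0]
  T: [ 0 -2 -1 -2 -2]
  [L]: (-1)·0+(-1)·0 = 0
  [I]: (-1)·0+(-1)·-1 = 1
  [M]: (-1)·0+(-1)·1 = -1
  [T]: (-1)·-1+(-1)·-2 = 3
⇒ I M^-1 T^3

{"L": 0, "I": 1, "M": -1, "T": 3}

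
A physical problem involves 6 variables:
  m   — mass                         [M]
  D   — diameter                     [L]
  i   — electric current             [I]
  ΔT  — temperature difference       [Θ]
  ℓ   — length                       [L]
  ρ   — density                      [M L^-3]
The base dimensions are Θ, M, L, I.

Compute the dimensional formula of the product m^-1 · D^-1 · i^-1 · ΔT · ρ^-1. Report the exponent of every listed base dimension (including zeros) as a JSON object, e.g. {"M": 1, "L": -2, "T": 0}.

{"Θ": 1, "M": -2, "L": 2, "I": -1}

Exponent matrix [Θ,M,L,I] × [m,D,i,ΔT,ℓ,ρ]:
  Θ: [ 0  0  0  1  0  0]
  M: [ 1  0  0  0  0  1]
  L: [ 0  1  0  0  1 -3]
  I: [ 0  0  1  0  0  0]
  [Θ]: (-1)·0+(-1)·0+(-1)·0+(1)·1+(-1)·0 = 1
  [M]: (-1)·1+(-1)·0+(-1)·0+(1)·0+(-1)·1 = -2
  [L]: (-1)·0+(-1)·1+(-1)·0+(1)·0+(-1)·-3 = 2
  [I]: (-1)·0+(-1)·0+(-1)·1+(1)·0+(-1)·0 = -1
⇒ Θ M^-2 L^2 I^-1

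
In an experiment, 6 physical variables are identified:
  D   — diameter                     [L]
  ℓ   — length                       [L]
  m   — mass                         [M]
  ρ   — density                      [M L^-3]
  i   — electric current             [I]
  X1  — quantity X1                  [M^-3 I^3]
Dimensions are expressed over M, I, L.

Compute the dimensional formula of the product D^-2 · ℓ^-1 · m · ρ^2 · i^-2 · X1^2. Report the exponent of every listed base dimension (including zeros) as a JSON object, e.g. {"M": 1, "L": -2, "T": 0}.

Dimensional matrix (M×I×L by D×ℓ×m×ρ×i×X1):
  M: [ 0  0  1  1  0 -3]
  I: [ 0  0  0  0  1  3]
  L: [ 1  1  0 -3  0  0]
  [M]: (-2)·0+(-1)·0+(1)·1+(2)·1+(-2)·0+(2)·-3 = -3
  [I]: (-2)·0+(-1)·0+(1)·0+(2)·0+(-2)·1+(2)·3 = 4
  [L]: (-2)·1+(-1)·1+(1)·0+(2)·-3+(-2)·0+(2)·0 = -9
⇒ M^-3 I^4 L^-9

{"M": -3, "I": 4, "L": -9}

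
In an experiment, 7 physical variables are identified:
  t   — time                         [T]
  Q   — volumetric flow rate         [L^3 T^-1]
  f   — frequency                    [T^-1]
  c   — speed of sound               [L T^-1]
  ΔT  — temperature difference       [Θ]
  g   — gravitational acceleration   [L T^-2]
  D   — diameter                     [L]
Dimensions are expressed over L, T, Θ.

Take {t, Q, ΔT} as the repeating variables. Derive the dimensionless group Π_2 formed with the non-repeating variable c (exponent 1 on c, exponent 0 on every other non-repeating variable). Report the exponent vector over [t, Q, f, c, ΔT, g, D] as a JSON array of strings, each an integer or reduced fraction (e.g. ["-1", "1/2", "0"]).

Write exponents as rows L,T,Θ / cols t,Q,f,c,ΔT,g,D:
  L: [ 0  3  0  1  0  1  1]
  T: [ 1 -1 -1 -1  0 -2  0]
  Θ: [ 0  0  0  0  1  0  0]
Row reduction gives pivot columns t,Q,ΔT; rank = 3
Repeat: t,Q,ΔT; free: f,c,g,D
RREF:
  r0: [   1    0   -1 -2/3    0 -5/3  1/3]
  r1: [   0    1    0  1/3    0  1/3  1/3]
  r2: [   0    0    0    0    1    0    0]
Fix exponent of c at 1, f at 0, g at 0, D at 0; solve each RREF row for its pivot's exponent:
  r0: exp(t) + (-2/3)·1 = 0 ⇒ exp(t) = 2/3
  r1: exp(Q) + (1/3)·1 = 0 ⇒ exp(Q) = -1/3
  r2: exp(ΔT) + (0)·1 = 0 ⇒ exp(ΔT) = 0
Π_2 = t^(2/3) · Q^(-1/3) · c

["2/3", "-1/3", "0", "1", "0", "0", "0"]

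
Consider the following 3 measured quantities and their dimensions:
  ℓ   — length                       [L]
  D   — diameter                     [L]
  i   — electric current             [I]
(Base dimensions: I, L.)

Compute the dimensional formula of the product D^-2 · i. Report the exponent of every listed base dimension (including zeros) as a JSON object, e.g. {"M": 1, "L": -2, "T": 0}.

{"I": 1, "L": -2}

Exponent matrix [I,L] × [ℓ,D,i]:
  I: [ 0  0  1]
  L: [ 1  1  0]
  [I]: (-2)·0+(1)·1 = 1
  [L]: (-2)·1+(1)·0 = -2
⇒ I L^-2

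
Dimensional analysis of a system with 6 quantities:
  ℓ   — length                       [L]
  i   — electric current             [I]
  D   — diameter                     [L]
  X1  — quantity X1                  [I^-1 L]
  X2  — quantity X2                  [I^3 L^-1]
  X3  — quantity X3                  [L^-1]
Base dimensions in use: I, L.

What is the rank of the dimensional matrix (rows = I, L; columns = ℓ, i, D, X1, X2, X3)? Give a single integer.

2

Dimensional matrix (I×L by ℓ×i×D×X1×X2×X3):
  I: [ 0  1  0 -1  3  0]
  L: [ 1  0  1  1 -1 -1]
RREF → pivots at {ℓ,i} ⇒ r = 2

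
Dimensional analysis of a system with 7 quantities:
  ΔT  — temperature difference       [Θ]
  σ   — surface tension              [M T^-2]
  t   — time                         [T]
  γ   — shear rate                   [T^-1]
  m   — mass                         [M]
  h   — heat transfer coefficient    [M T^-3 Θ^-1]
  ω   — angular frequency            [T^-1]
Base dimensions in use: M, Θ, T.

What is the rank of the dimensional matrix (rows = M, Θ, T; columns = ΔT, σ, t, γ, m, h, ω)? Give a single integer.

Exponent matrix [M,Θ,T] × [ΔT,σ,t,γ,m,h,ω]:
  M: [ 0  1  0  0  1  1  0]
  Θ: [ 1  0  0  0  0 -1  0]
  T: [ 0 -2  1 -1  0 -3 -1]
Echelon form has 3 nonzero rows (pivots: ΔT,σ,t)

3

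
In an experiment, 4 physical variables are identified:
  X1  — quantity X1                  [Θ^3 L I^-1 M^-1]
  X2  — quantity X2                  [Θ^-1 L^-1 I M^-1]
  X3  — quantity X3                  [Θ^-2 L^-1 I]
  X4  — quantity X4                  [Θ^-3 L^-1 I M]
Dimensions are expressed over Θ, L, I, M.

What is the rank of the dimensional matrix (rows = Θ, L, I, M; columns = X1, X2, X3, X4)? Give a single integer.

2

Write exponents as rows Θ,L,I,M / cols X1,X2,X3,X4:
  Θ: [ 3 -1 -2 -3]
  L: [ 1 -1 -1 -1]
  I: [-1  1  1  1]
  M: [-1 -1  0  1]
Echelon form has 2 nonzero rows (pivots: X1,X2)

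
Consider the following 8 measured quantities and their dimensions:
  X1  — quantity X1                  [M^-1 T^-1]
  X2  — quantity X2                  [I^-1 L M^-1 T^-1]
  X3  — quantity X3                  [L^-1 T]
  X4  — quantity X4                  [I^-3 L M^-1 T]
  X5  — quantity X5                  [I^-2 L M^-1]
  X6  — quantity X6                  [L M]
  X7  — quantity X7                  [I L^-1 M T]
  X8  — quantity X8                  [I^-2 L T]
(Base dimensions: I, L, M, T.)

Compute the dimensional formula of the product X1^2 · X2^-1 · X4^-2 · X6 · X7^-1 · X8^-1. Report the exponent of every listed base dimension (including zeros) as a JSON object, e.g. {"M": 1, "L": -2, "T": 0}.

{"I": 8, "L": -2, "M": 1, "T": -5}

Dimensional matrix (I×L×M×T by X1×X2×X3×X4×X5×X6×X7×X8):
  I: [ 0 -1  0 -3 -2  0  1 -2]
  L: [ 0  1 -1  1  1  1 -1  1]
  M: [-1 -1  0 -1 -1  1  1  0]
  T: [-1 -1  1  1  0  0  1  1]
  [I]: (2)·0+(-1)·-1+(-2)·-3+(1)·0+(-1)·1+(-1)·-2 = 8
  [L]: (2)·0+(-1)·1+(-2)·1+(1)·1+(-1)·-1+(-1)·1 = -2
  [M]: (2)·-1+(-1)·-1+(-2)·-1+(1)·1+(-1)·1+(-1)·0 = 1
  [T]: (2)·-1+(-1)·-1+(-2)·1+(1)·0+(-1)·1+(-1)·1 = -5
⇒ I^8 L^-2 M T^-5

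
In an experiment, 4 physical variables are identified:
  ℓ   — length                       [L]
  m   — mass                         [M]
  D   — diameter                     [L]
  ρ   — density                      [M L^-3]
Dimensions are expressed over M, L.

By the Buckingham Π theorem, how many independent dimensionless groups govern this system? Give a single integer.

2

Dimensional matrix (M×L by ℓ×m×D×ρ):
  M: [ 0  1  0  1]
  L: [ 1  0  1 -3]
Row reduction gives pivot columns ℓ,m; rank = 2
n=4, r=2 ⇒ 2 dimensionless groups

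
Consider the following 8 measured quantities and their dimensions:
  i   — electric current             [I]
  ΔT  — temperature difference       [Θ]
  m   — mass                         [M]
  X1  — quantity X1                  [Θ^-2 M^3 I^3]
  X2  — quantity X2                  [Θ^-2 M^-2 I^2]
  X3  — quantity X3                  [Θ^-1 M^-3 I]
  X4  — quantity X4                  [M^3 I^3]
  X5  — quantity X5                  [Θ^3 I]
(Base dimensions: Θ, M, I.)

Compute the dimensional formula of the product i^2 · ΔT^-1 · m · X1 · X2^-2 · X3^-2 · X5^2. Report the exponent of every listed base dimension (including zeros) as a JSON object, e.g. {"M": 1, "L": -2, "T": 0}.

Write exponents as rows Θ,M,I / cols i,ΔT,m,X1,X2,X3,X4,X5:
  Θ: [ 0  1  0 -2 -2 -1  0  3]
  M: [ 0  0  1  3 -2 -3  3  0]
  I: [ 1  0  0  3  2  1  3  1]
  [Θ]: (2)·0+(-1)·1+(1)·0+(1)·-2+(-2)·-2+(-2)·-1+(2)·3 = 9
  [M]: (2)·0+(-1)·0+(1)·1+(1)·3+(-2)·-2+(-2)·-3+(2)·0 = 14
  [I]: (2)·1+(-1)·0+(1)·0+(1)·3+(-2)·2+(-2)·1+(2)·1 = 1
⇒ Θ^9 M^14 I

{"Θ": 9, "M": 14, "I": 1}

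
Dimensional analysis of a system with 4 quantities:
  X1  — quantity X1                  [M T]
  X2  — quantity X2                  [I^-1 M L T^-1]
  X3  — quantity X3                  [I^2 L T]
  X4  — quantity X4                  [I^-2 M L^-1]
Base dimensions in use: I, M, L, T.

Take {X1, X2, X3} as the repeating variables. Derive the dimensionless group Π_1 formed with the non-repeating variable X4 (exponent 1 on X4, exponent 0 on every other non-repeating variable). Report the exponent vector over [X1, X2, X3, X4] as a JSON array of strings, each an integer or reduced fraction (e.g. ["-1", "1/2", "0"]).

Write exponents as rows I,M,L,T / cols X1,X2,X3,X4:
  I: [ 0 -1  2 -2]
  M: [ 1  1  0  1]
  L: [ 0  1  1 -1]
  T: [ 1 -1  1  0]
Echelon form has 3 nonzero rows (pivots: X1,X2,X3)
Repeat: X1,X2,X3; free: X4
RREF:
  r0: [   1    0    0    1]
  r1: [   0    1    0    0]
  r2: [   0    0    1   -1]
  r3: [   0    0    0    0]
Fix exponent of X4 at 1; solve each RREF row for its pivot's exponent:
  r0: exp(X1) + (1)·1 = 0 ⇒ exp(X1) = -1
  r1: exp(X2) + (0)·1 = 0 ⇒ exp(X2) = 0
  r2: exp(X3) + (-1)·1 = 0 ⇒ exp(X3) = 1
Π_1 = X1^-1 · X3 · X4

["-1", "0", "1", "1"]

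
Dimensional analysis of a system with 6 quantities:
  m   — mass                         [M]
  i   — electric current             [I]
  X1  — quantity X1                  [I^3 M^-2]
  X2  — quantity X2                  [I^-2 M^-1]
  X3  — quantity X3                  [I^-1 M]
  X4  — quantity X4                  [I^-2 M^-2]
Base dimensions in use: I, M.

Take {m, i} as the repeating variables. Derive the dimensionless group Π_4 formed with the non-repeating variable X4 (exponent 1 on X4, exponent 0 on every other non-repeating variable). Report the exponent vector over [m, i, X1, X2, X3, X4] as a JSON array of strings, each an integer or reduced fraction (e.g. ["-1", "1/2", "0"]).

["2", "2", "0", "0", "0", "1"]

Dimensional matrix (I×M by m×i×X1×X2×X3×X4):
  I: [ 0  1  3 -2 -1 -2]
  M: [ 1  0 -2 -1  1 -2]
Row reduction gives pivot columns m,i; rank = 2
Repeat: m,i; free: X1,X2,X3,X4
RREF:
  r0: [   1    0   -2   -1    1   -2]
  r1: [   0    1    3   -2   -1   -2]
Fix exponent of X4 at 1, X1 at 0, X2 at 0, X3 at 0; solve each RREF row for its pivot's exponent:
  r0: exp(m) + (-2)·1 = 0 ⇒ exp(m) = 2
  r1: exp(i) + (-2)·1 = 0 ⇒ exp(i) = 2
Π_4 = m^2 · i^2 · X4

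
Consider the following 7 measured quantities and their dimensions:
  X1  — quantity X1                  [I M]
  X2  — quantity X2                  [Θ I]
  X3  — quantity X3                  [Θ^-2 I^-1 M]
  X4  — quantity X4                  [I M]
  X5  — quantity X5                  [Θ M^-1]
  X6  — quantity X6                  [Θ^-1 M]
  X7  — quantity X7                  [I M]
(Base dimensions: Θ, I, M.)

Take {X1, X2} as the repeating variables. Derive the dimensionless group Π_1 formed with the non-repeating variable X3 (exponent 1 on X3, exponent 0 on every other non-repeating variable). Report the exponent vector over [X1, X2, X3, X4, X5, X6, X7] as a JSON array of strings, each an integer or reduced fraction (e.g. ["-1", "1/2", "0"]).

Exponent matrix [Θ,I,M] × [X1,X2,X3,X4,X5,X6,X7]:
  Θ: [ 0  1 -2  0  1 -1  0]
  I: [ 1  1 -1  1  0  0  1]
  M: [ 1  0  1  1 -1  1  1]
Echelon form has 2 nonzero rows (pivots: X1,X2)
Repeat: X1,X2; free: X3,X4,X5,X6,X7
RREF:
  r0: [   1    0    1    1   -1    1    1]
  r1: [   0    1   -2    0    1   -1    0]
  r2: [   0    0    0    0    0    0    0]
Fix exponent of X3 at 1, X4 at 0, X5 at 0, X6 at 0, X7 at 0; solve each RREF row for its pivot's exponent:
  r0: exp(X1) + (1)·1 = 0 ⇒ exp(X1) = -1
  r1: exp(X2) + (-2)·1 = 0 ⇒ exp(X2) = 2
Π_1 = X1^-1 · X2^2 · X3

["-1", "2", "1", "0", "0", "0", "0"]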